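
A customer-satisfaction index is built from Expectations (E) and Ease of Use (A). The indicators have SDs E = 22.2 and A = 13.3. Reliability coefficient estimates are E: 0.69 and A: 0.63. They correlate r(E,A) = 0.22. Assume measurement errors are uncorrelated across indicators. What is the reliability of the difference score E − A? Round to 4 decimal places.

Var(E−A) = 22.2² + 13.3² − 2·22.2·13.3·0.22 = 669.73 − 129.914 = 539.816.
Under uncorrelated errors the observed covariances equal the true-score covariances, so only the own-variance terms attenuate.
True-score variance = [22.2²·0.69 + 13.3²·0.63] − 129.914 = 451.5 − 129.914 = 321.586.
Reliability = 321.586 / 539.816 = 0.5957.

0.5957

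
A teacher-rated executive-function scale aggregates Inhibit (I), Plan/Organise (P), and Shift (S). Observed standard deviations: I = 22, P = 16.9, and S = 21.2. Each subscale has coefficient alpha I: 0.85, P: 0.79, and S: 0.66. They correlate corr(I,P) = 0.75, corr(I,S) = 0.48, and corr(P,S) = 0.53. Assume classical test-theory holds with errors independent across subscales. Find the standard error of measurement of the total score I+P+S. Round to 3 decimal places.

16.893

Var(total) = 1219.05 + 1385.22 = 2604.27.
True-score variance = 933.662 + 1385.22 = 2318.88, so reliability = 0.8904.
Error variance = 2604.27 − 2318.88 = 285.388; SEM = √285.388 = 16.893.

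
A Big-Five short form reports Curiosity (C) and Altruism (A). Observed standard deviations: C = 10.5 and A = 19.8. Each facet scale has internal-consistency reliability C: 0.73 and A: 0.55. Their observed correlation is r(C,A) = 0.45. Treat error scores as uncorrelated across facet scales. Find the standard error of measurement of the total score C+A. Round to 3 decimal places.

14.359

Var(total) = 502.29 + 187.11 = 689.4.
True-score variance = 296.105 + 187.11 = 483.215, so reliability = 0.7009.
Error variance = 689.4 − 483.215 = 206.186; SEM = √206.186 = 14.359.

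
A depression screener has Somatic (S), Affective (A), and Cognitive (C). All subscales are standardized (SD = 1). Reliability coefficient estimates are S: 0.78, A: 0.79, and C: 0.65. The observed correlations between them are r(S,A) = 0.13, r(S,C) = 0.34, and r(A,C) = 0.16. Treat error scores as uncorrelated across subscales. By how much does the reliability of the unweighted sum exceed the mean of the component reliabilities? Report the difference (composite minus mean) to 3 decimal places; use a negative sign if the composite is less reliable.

0.077

Var(sum) = 3 + 1.26 = 4.26; true-score variance = 2.22 + 1.26 = 3.48; composite reliability = 0.8169.
Mean component reliability = 0.7400.
Difference = 0.8169 − 0.7400 = 0.077.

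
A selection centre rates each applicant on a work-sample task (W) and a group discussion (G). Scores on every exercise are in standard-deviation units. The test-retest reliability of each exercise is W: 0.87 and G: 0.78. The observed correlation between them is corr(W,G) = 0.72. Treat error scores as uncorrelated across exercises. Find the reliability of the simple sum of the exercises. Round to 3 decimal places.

0.898

Var(W+G) = 2 + 2·[0.72] = 2 + 1.44 = 3.44.
With uncorrelated errors the cross-covariances are all true-score covariance, so they carry over unchanged; only the diagonal terms shrink to ρᵢσᵢ².
True-score variance = [0.87 + 0.78] + 1.44 = 1.65 + 1.44 = 3.09.
Reliability = 3.09 / 3.44 = 0.898.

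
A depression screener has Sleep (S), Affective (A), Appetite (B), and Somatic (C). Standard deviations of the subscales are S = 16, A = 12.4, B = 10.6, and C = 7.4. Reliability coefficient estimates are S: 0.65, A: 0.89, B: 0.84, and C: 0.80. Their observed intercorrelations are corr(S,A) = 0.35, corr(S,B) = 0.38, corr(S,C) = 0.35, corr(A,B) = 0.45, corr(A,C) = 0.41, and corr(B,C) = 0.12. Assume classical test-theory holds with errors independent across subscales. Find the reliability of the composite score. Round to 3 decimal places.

Var(S+A+B+C) = 16² + 12.4² + 10.6² + 7.4² + 2·[16·12.4·0.35 + 16·10.6·0.38 + 16·7.4·0.35 + 12.4·10.6·0.45 + 12.4·7.4·0.41 + 10.6·7.4·0.12] = 576.88 + 563.021 = 1139.9.
Under uncorrelated errors the observed covariances equal the true-score covariances, so only the own-variance terms attenuate.
True-score variance = [16²·0.65 + 12.4²·0.89 + 10.6²·0.84 + 7.4²·0.80] + 563.021 = 441.437 + 563.021 = 1004.46.
Reliability = 1004.46 / 1139.9 = 0.881.

0.881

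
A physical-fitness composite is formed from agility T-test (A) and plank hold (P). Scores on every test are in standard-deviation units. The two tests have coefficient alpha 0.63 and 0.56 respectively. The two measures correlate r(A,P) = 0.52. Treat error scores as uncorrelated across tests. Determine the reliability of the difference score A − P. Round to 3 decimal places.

Var(A−P) = 1 + 1 − 2·0.52 = 2 − 1.04 = 0.96.
Under uncorrelated errors the observed covariances equal the true-score covariances, so only the own-variance terms attenuate.
True-score variance = [0.63 + 0.56] − 1.04 = 1.19 − 1.04 = 0.15.
Reliability = 0.15 / 0.96 = 0.156.

0.156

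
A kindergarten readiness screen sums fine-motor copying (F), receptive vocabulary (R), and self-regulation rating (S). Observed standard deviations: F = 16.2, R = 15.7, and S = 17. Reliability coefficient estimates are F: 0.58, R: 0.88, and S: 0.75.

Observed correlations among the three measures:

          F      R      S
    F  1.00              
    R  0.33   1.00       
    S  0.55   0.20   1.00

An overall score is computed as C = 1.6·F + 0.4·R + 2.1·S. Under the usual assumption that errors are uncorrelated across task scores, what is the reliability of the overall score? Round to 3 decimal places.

0.811

Var(C) = 1.6²·16.2² + 0.4²·15.7² + 2.1²·17² + 2·[0.64·16.2·15.7·0.33 + 3.36·16.2·17·0.55 + 0.84·15.7·17·0.20] = 1985.77 + 1214.99 = 3200.76.
Because errors are independent across components, Cov(Tᵢ,Tⱼ) = Cov(Xᵢ,Xⱼ); the off-diagonal part of the true-score variance is the same as above.
True-score variance = [1.6²·16.2²·0.58 + 0.4²·15.7²·0.88 + 2.1²·17²·0.75] + 1214.99 = 1380.24 + 1214.99 = 2595.23.
Reliability = 2595.23 / 3200.76 = 0.811.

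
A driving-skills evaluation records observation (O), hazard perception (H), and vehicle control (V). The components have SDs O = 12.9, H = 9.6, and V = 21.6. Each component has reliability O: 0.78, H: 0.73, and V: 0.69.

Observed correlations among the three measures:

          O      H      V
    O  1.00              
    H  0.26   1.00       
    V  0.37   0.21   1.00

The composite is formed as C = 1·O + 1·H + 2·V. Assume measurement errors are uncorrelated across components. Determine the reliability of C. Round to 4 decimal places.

Var(C) = 12.9² + 9.6² + 2²·21.6² + 2·[12.9·9.6·0.26 + 2·12.9·21.6·0.37 + 2·9.6·21.6·0.21] = 2124.81 + 650.966 = 2775.78.
Because errors are independent across components, Cov(Tᵢ,Tⱼ) = Cov(Xᵢ,Xⱼ); the off-diagonal part of the true-score variance is the same as above.
True-score variance = [12.9²·0.78 + 9.6²·0.73 + 2²·21.6²·0.69] + 650.966 = 1484.78 + 650.966 = 2135.75.
Reliability = 2135.75 / 2775.78 = 0.7694.

0.7694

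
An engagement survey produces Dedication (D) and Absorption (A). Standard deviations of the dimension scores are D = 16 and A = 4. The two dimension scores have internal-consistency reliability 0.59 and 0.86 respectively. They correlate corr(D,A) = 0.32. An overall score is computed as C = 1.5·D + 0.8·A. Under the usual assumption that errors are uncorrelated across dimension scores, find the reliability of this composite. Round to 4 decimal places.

Var(C) = 1.5²·16² + 0.8²·4² + 2·[1.2·16·4·0.32] = 586.24 + 49.152 = 635.392.
With uncorrelated errors the cross-covariances are all true-score covariance, so they carry over unchanged; only the diagonal terms shrink to ρᵢσᵢ².
True-score variance = [1.5²·16²·0.59 + 0.8²·4²·0.86] + 49.152 = 348.646 + 49.152 = 397.798.
Reliability = 397.798 / 635.392 = 0.6261.

0.6261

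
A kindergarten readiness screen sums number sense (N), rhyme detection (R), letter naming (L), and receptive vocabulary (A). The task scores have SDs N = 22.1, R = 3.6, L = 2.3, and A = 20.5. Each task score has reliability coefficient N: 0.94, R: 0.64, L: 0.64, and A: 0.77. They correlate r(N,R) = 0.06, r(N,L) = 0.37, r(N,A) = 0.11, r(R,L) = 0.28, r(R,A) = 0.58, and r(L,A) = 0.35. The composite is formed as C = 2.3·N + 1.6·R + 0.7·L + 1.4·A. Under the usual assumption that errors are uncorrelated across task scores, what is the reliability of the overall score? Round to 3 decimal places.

Var(C) = 2.3²·22.1² + 1.6²·3.6² + 0.7²·2.3² + 1.4²·20.5² + 2·[3.68·22.1·3.6·0.06 + 1.61·22.1·2.3·0.37 + 3.22·22.1·20.5·0.11 + 1.12·3.6·2.3·0.28 + 2.24·3.6·20.5·0.58 + 0.98·2.3·20.5·0.35] = 3443.15 + 645.933 = 4089.08.
Because errors are independent across components, Cov(Tᵢ,Tⱼ) = Cov(Xᵢ,Xⱼ); the off-diagonal part of the true-score variance is the same as above.
True-score variance = [2.3²·22.1²·0.94 + 1.6²·3.6²·0.64 + 0.7²·2.3²·0.64 + 1.4²·20.5²·0.77] + 645.933 = 3085.8 + 645.933 = 3731.73.
Reliability = 3731.73 / 4089.08 = 0.913.

0.913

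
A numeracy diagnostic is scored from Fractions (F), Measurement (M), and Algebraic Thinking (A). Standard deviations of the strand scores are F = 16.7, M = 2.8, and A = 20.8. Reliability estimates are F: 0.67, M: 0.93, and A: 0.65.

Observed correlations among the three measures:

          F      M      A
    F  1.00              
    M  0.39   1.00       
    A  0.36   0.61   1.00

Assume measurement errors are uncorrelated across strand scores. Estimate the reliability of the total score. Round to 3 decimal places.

0.773

Var(F+M+A) = 16.7² + 2.8² + 20.8² + 2·[16.7·2.8·0.39 + 16.7·20.8·0.36 + 2.8·20.8·0.61] = 719.37 + 357.625 = 1076.99.
With uncorrelated errors the cross-covariances are all true-score covariance, so they carry over unchanged; only the diagonal terms shrink to ρᵢσᵢ².
True-score variance = [16.7²·0.67 + 2.8²·0.93 + 20.8²·0.65] + 357.625 = 475.364 + 357.625 = 832.988.
Reliability = 832.988 / 1076.99 = 0.773.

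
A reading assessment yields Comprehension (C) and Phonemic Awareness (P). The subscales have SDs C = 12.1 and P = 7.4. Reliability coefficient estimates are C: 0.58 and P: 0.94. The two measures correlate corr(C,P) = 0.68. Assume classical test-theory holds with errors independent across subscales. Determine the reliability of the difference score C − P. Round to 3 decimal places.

Var(C−P) = 12.1² + 7.4² − 2·12.1·7.4·0.68 = 201.17 − 121.774 = 79.3956.
Because errors are independent across components, Cov(Tᵢ,Tⱼ) = Cov(Xᵢ,Xⱼ); the off-diagonal part of the true-score variance is the same as above.
True-score variance = [12.1²·0.58 + 7.4²·0.94] − 121.774 = 136.392 − 121.774 = 14.6178.
Reliability = 14.6178 / 79.3956 = 0.184.

0.184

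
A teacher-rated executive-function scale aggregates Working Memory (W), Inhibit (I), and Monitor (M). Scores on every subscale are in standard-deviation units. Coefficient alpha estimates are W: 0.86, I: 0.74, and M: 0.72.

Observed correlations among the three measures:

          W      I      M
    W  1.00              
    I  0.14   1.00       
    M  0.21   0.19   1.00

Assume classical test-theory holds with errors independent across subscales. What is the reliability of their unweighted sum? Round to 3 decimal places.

0.833

Var(W+I+M) = 3 + 2·[0.14 + 0.21 + 0.19] = 3 + 1.08 = 4.08.
Under uncorrelated errors the observed covariances equal the true-score covariances, so only the own-variance terms attenuate.
True-score variance = [0.86 + 0.74 + 0.72] + 1.08 = 2.32 + 1.08 = 3.4.
Reliability = 3.4 / 4.08 = 0.833.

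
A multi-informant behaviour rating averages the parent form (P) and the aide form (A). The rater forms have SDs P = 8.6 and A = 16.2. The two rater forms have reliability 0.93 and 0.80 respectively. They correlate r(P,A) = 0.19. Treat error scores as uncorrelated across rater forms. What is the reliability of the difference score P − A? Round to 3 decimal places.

0.797

Var(P−A) = 8.6² + 16.2² − 2·8.6·16.2·0.19 = 336.4 − 52.9416 = 283.458.
Because errors are independent across components, Cov(Tᵢ,Tⱼ) = Cov(Xᵢ,Xⱼ); the off-diagonal part of the true-score variance is the same as above.
True-score variance = [8.6²·0.93 + 16.2²·0.80] − 52.9416 = 278.735 − 52.9416 = 225.793.
Reliability = 225.793 / 283.458 = 0.797.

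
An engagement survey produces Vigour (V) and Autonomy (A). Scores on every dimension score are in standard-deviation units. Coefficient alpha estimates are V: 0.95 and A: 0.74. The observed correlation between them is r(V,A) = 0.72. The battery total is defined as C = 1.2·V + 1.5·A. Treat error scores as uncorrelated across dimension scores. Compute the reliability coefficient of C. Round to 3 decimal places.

Var(C) = 1.2² + 1.5² + 2·[1.8·0.72] = 3.69 + 2.592 = 6.282.
Under uncorrelated errors the observed covariances equal the true-score covariances, so only the own-variance terms attenuate.
True-score variance = [1.2²·0.95 + 1.5²·0.74] + 2.592 = 3.033 + 2.592 = 5.625.
Reliability = 5.625 / 6.282 = 0.895.

0.895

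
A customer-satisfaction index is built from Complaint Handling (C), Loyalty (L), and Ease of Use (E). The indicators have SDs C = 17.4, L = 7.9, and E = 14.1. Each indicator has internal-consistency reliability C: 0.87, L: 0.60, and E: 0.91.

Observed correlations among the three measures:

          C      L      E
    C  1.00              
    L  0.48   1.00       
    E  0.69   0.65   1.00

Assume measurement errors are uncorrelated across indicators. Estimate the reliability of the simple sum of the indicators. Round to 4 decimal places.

Var(C+L+E) = 17.4² + 7.9² + 14.1² + 2·[17.4·7.9·0.48 + 17.4·14.1·0.69 + 7.9·14.1·0.65] = 563.98 + 615.338 = 1179.32.
Because errors are independent across components, Cov(Tᵢ,Tⱼ) = Cov(Xᵢ,Xⱼ); the off-diagonal part of the true-score variance is the same as above.
True-score variance = [17.4²·0.87 + 7.9²·0.60 + 14.1²·0.91] + 615.338 = 481.764 + 615.338 = 1097.1.
Reliability = 1097.1 / 1179.32 = 0.9303.

0.9303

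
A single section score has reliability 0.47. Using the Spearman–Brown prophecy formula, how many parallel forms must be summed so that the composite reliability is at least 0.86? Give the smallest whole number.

k ≥ ρ*(1−ρ₁)/(ρ₁(1−ρ*)) = 0.86·0.53 / (0.47·0.14) = 6.927.
Smallest integer k = 7.

7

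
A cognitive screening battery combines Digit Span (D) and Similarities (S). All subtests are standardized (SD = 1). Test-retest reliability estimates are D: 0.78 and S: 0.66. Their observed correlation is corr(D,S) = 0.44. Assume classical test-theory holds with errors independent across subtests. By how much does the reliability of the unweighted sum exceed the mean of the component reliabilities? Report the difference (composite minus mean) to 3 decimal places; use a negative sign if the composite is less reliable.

0.086

Var(sum) = 2 + 0.88 = 2.88; true-score variance = 1.44 + 0.88 = 2.32; composite reliability = 0.8056.
Mean component reliability = 0.7200.
Difference = 0.8056 − 0.7200 = 0.086.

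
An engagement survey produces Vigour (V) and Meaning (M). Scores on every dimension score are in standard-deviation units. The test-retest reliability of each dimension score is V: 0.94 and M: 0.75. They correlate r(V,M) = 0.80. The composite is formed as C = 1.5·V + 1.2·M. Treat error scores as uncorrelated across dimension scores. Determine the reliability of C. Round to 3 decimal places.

0.925

Var(C) = 1.5² + 1.2² + 2·[1.8·0.80] = 3.69 + 2.88 = 6.57.
Because errors are independent across components, Cov(Tᵢ,Tⱼ) = Cov(Xᵢ,Xⱼ); the off-diagonal part of the true-score variance is the same as above.
True-score variance = [1.5²·0.94 + 1.2²·0.75] + 2.88 = 3.195 + 2.88 = 6.075.
Reliability = 6.075 / 6.57 = 0.925.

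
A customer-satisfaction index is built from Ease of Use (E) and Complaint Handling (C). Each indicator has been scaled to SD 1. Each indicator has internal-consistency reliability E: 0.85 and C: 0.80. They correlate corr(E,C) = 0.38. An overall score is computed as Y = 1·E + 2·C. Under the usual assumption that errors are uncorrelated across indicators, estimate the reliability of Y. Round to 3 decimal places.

0.854

Var(Y) = 1 + 2² + 2·[2·0.38] = 5 + 1.52 = 6.52.
With uncorrelated errors the cross-covariances are all true-score covariance, so they carry over unchanged; only the diagonal terms shrink to ρᵢσᵢ².
True-score variance = [0.85 + 2²·0.80] + 1.52 = 4.05 + 1.52 = 5.57.
Reliability = 5.57 / 6.52 = 0.854.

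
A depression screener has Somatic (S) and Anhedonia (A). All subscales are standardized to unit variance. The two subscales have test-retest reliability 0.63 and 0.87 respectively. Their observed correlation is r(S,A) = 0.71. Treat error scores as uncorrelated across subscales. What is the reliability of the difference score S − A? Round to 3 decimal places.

Var(S−A) = 1 + 1 − 2·0.71 = 2 − 1.42 = 0.58.
Under uncorrelated errors the observed covariances equal the true-score covariances, so only the own-variance terms attenuate.
True-score variance = [0.63 + 0.87] − 1.42 = 1.5 − 1.42 = 0.08.
Reliability = 0.08 / 0.58 = 0.138.

0.138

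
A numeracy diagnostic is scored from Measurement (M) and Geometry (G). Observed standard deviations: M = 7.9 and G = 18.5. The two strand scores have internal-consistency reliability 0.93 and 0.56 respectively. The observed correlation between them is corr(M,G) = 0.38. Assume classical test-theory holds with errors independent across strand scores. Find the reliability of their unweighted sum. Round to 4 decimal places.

Var(M+G) = 7.9² + 18.5² + 2·[7.9·18.5·0.38] = 404.66 + 111.074 = 515.734.
Because errors are independent across components, Cov(Tᵢ,Tⱼ) = Cov(Xᵢ,Xⱼ); the off-diagonal part of the true-score variance is the same as above.
True-score variance = [7.9²·0.93 + 18.5²·0.56] + 111.074 = 249.701 + 111.074 = 360.775.
Reliability = 360.775 / 515.734 = 0.6995.

0.6995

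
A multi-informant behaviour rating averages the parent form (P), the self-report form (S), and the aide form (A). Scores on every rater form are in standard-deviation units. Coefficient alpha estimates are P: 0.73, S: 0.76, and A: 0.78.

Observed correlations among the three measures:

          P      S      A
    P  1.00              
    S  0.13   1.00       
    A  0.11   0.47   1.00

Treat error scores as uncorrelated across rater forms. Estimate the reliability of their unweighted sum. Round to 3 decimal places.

0.835

Var(P+S+A) = 3 + 2·[0.13 + 0.11 + 0.47] = 3 + 1.42 = 4.42.
Because errors are independent across components, Cov(Tᵢ,Tⱼ) = Cov(Xᵢ,Xⱼ); the off-diagonal part of the true-score variance is the same as above.
True-score variance = [0.73 + 0.76 + 0.78] + 1.42 = 2.27 + 1.42 = 3.69.
Reliability = 3.69 / 4.42 = 0.835.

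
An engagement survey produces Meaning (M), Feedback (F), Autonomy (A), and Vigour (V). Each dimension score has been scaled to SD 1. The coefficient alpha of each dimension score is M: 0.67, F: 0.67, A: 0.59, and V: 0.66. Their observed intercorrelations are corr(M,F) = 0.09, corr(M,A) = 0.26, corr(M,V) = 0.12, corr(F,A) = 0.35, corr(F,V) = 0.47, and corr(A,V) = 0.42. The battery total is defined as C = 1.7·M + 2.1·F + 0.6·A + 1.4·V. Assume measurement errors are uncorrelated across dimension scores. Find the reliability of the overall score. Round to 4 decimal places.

Var(C) = 1.7² + 2.1² + 0.6² + 1.4² + 2·[3.57·0.09 + 1.02·0.26 + 2.38·0.12 + 1.26·0.35 + 2.94·0.47 + 0.84·0.42] = 9.62 + 6.0954 = 15.7154.
Because errors are independent across components, Cov(Tᵢ,Tⱼ) = Cov(Xᵢ,Xⱼ); the off-diagonal part of the true-score variance is the same as above.
True-score variance = [1.7²·0.67 + 2.1²·0.67 + 0.6²·0.59 + 1.4²·0.66] + 6.0954 = 6.397 + 6.0954 = 12.4924.
Reliability = 12.4924 / 15.7154 = 0.7949.

0.7949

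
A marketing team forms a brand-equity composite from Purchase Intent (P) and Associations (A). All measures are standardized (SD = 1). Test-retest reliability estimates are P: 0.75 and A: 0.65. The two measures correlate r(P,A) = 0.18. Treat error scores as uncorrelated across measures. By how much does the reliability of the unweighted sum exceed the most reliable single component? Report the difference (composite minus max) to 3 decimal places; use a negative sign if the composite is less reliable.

-0.004

Var(sum) = 2 + 0.36 = 2.36; true-score variance = 1.4 + 0.36 = 1.76; composite reliability = 0.7458.
Max component reliability = 0.7500.
Difference = 0.7458 − 0.7500 = -0.004.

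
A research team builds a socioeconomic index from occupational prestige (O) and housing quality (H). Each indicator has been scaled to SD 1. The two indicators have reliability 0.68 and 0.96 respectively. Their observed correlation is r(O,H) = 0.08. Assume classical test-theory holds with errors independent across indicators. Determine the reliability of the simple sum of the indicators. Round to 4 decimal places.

0.8333

Var(O+H) = 2 + 2·[0.08] = 2 + 0.16 = 2.16.
Under uncorrelated errors the observed covariances equal the true-score covariances, so only the own-variance terms attenuate.
True-score variance = [0.68 + 0.96] + 0.16 = 1.64 + 0.16 = 1.8.
Reliability = 1.8 / 2.16 = 0.8333.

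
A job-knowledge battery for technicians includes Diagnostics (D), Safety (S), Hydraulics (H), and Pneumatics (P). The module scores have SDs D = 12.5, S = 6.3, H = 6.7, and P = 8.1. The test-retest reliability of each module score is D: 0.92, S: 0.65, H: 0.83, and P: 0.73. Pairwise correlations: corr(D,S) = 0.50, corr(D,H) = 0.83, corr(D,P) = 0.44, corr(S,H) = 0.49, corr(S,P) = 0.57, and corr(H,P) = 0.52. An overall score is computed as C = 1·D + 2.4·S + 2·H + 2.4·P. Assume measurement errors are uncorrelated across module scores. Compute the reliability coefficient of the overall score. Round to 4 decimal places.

Var(C) = 12.5² + 2.4²·6.3² + 2²·6.7² + 2.4²·8.1² + 2·[2.4·12.5·6.3·0.50 + 2·12.5·6.7·0.83 + 2.4·12.5·8.1·0.44 + 4.8·6.3·6.7·0.49 + 5.76·6.3·8.1·0.57 + 4.8·6.7·8.1·0.52] = 942.338 + 1485.45 = 2427.78.
Under uncorrelated errors the observed covariances equal the true-score covariances, so only the own-variance terms attenuate.
True-score variance = [12.5²·0.92 + 2.4²·6.3²·0.65 + 2²·6.7²·0.83 + 2.4²·8.1²·0.73] + 1485.45 = 717.261 + 1485.45 = 2202.71.
Reliability = 2202.71 / 2427.78 = 0.9073.

0.9073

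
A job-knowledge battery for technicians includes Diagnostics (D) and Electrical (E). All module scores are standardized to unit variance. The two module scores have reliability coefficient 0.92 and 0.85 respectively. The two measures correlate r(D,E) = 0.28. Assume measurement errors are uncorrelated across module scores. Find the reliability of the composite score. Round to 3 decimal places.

Var(D+E) = 2 + 2·[0.28] = 2 + 0.56 = 2.56.
Under uncorrelated errors the observed covariances equal the true-score covariances, so only the own-variance terms attenuate.
True-score variance = [0.92 + 0.85] + 0.56 = 1.77 + 0.56 = 2.33.
Reliability = 2.33 / 2.56 = 0.910.

0.910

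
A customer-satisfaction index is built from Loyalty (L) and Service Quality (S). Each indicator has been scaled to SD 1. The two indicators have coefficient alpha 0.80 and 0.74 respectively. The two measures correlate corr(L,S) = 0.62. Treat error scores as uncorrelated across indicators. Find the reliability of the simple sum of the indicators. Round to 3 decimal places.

Var(L+S) = 2 + 2·[0.62] = 2 + 1.24 = 3.24.
Because errors are independent across components, Cov(Tᵢ,Tⱼ) = Cov(Xᵢ,Xⱼ); the off-diagonal part of the true-score variance is the same as above.
True-score variance = [0.80 + 0.74] + 1.24 = 1.54 + 1.24 = 2.78.
Reliability = 2.78 / 3.24 = 0.858.

0.858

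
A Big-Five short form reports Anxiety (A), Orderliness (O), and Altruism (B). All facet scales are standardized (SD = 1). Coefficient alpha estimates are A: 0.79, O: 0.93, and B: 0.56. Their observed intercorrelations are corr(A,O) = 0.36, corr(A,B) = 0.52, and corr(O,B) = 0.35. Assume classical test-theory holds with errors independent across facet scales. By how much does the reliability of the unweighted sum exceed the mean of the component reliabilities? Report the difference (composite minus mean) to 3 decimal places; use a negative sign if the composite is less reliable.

0.108

Var(sum) = 3 + 2.46 = 5.46; true-score variance = 2.28 + 2.46 = 4.74; composite reliability = 0.8681.
Mean component reliability = 0.7600.
Difference = 0.8681 − 0.7600 = 0.108.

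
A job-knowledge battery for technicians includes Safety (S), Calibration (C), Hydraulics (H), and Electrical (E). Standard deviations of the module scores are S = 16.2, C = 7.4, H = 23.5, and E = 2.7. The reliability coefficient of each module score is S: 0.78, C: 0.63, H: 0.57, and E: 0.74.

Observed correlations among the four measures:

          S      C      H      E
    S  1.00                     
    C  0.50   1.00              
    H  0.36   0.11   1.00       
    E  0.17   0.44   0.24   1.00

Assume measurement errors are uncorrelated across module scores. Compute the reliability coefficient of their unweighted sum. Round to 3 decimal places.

0.769

Var(S+C+H+E) = 16.2² + 7.4² + 23.5² + 2.7² + 2·[16.2·7.4·0.50 + 16.2·23.5·0.36 + 16.2·2.7·0.17 + 7.4·23.5·0.11 + 7.4·2.7·0.44 + 23.5·2.7·0.24] = 876.74 + 495.152 = 1371.89.
With uncorrelated errors the cross-covariances are all true-score covariance, so they carry over unchanged; only the diagonal terms shrink to ρᵢσᵢ².
True-score variance = [16.2²·0.78 + 7.4²·0.63 + 23.5²·0.57 + 2.7²·0.74] + 495.152 = 559.379 + 495.152 = 1054.53.
Reliability = 1054.53 / 1371.89 = 0.769.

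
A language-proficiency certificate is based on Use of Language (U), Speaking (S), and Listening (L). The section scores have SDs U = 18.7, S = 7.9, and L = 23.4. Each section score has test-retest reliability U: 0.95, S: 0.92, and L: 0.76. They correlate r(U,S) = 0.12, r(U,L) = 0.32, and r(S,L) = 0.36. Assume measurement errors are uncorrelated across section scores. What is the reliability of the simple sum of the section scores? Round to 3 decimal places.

0.891

Var(U+S+L) = 18.7² + 7.9² + 23.4² + 2·[18.7·7.9·0.12 + 18.7·23.4·0.32 + 7.9·23.4·0.36] = 959.66 + 448.606 = 1408.27.
Under uncorrelated errors the observed covariances equal the true-score covariances, so only the own-variance terms attenuate.
True-score variance = [18.7²·0.95 + 7.9²·0.92 + 23.4²·0.76] + 448.606 = 805.768 + 448.606 = 1254.37.
Reliability = 1254.37 / 1408.27 = 0.891.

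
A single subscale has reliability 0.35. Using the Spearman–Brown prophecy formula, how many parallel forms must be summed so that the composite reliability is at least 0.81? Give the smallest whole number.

8

k ≥ ρ*(1−ρ₁)/(ρ₁(1−ρ*)) = 0.81·0.65 / (0.35·0.19) = 7.917.
Smallest integer k = 8.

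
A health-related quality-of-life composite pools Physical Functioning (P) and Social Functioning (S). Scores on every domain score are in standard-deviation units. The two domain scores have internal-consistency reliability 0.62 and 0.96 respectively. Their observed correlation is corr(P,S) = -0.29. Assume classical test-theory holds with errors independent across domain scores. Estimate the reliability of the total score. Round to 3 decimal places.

0.704

Var(P+S) = 2 + 2·[(-0.29)] = 2 − 0.58 = 1.42.
Under uncorrelated errors the observed covariances equal the true-score covariances, so only the own-variance terms attenuate.
True-score variance = [0.62 + 0.96] − 0.58 = 1.58 − 0.58 = 1.
Reliability = 1 / 1.42 = 0.704.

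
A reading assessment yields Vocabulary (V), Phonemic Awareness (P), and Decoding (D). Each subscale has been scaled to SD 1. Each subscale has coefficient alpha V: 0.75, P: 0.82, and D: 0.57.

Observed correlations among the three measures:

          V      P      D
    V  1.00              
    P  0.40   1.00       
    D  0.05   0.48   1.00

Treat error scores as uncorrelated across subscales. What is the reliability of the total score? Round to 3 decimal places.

Var(V+P+D) = 3 + 2·[0.40 + 0.05 + 0.48] = 3 + 1.86 = 4.86.
Because errors are independent across components, Cov(Tᵢ,Tⱼ) = Cov(Xᵢ,Xⱼ); the off-diagonal part of the true-score variance is the same as above.
True-score variance = [0.75 + 0.82 + 0.57] + 1.86 = 2.14 + 1.86 = 4.
Reliability = 4 / 4.86 = 0.823.

0.823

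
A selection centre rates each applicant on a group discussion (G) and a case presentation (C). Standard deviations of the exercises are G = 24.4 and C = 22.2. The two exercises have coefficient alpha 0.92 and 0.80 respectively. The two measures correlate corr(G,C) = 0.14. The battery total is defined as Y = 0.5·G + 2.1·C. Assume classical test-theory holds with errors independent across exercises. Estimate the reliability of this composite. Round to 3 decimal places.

0.820

Var(Y) = 0.5²·24.4² + 2.1²·22.2² + 2·[1.05·24.4·22.2·0.14] = 2322.26 + 159.254 = 2481.52.
Because errors are independent across components, Cov(Tᵢ,Tⱼ) = Cov(Xᵢ,Xⱼ); the off-diagonal part of the true-score variance is the same as above.
True-score variance = [0.5²·24.4²·0.92 + 2.1²·22.2²·0.80] + 159.254 = 1875.67 + 159.254 = 2034.93.
Reliability = 2034.93 / 2481.52 = 0.820.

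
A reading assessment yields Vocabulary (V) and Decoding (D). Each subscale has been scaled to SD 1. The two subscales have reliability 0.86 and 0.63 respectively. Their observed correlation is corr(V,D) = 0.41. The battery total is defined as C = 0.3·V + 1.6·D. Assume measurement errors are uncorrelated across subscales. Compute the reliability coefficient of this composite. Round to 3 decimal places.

0.685

Var(C) = 0.3² + 1.6² + 2·[0.48·0.41] = 2.65 + 0.3936 = 3.0436.
With uncorrelated errors the cross-covariances are all true-score covariance, so they carry over unchanged; only the diagonal terms shrink to ρᵢσᵢ².
True-score variance = [0.3²·0.86 + 1.6²·0.63] + 0.3936 = 1.6902 + 0.3936 = 2.0838.
Reliability = 2.0838 / 3.0436 = 0.685.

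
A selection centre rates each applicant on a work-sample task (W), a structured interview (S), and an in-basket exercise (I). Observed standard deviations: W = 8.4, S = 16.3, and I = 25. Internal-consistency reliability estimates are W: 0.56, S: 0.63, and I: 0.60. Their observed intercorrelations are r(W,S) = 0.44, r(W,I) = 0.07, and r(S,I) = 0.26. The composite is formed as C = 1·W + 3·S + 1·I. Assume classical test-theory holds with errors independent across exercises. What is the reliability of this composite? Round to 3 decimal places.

Var(C) = 8.4² + 3²·16.3² + 25² + 2·[3·8.4·16.3·0.44 + 8.4·25·0.07 + 3·16.3·25·0.26] = 3086.77 + 1026.57 = 4113.34.
With uncorrelated errors the cross-covariances are all true-score covariance, so they carry over unchanged; only the diagonal terms shrink to ρᵢσᵢ².
True-score variance = [8.4²·0.56 + 3²·16.3²·0.63 + 25²·0.60] + 1026.57 = 1920.98 + 1026.57 = 2947.54.
Reliability = 2947.54 / 4113.34 = 0.717.

0.717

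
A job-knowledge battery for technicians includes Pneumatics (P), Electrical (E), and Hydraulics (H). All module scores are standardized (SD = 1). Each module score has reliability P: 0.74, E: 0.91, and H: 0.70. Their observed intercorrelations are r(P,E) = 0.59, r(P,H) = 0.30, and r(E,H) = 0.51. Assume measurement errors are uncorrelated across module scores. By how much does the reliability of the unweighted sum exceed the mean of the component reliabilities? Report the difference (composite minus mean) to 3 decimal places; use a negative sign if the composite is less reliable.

0.105

Var(sum) = 3 + 2.8 = 5.8; true-score variance = 2.35 + 2.8 = 5.15; composite reliability = 0.8879.
Mean component reliability = 0.7833.
Difference = 0.8879 − 0.7833 = 0.105.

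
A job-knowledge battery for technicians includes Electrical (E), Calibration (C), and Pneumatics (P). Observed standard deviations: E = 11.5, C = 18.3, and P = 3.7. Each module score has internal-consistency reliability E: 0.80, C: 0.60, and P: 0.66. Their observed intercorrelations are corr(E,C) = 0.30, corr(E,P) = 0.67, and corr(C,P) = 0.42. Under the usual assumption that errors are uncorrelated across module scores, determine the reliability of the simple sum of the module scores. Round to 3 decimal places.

0.771

Var(E+C+P) = 11.5² + 18.3² + 3.7² + 2·[11.5·18.3·0.30 + 11.5·3.7·0.67 + 18.3·3.7·0.42] = 480.83 + 240.163 = 720.993.
Under uncorrelated errors the observed covariances equal the true-score covariances, so only the own-variance terms attenuate.
True-score variance = [11.5²·0.80 + 18.3²·0.60 + 3.7²·0.66] + 240.163 = 315.769 + 240.163 = 555.933.
Reliability = 555.933 / 720.993 = 0.771.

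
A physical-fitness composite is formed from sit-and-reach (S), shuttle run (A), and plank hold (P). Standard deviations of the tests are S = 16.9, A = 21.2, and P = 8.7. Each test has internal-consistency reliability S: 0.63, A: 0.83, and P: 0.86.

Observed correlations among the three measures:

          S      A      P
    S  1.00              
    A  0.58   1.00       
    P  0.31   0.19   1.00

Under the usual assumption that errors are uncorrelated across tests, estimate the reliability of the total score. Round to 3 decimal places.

0.861

Var(S+A+P) = 16.9² + 21.2² + 8.7² + 2·[16.9·21.2·0.58 + 16.9·8.7·0.31 + 21.2·8.7·0.19] = 810.74 + 576.851 = 1387.59.
Under uncorrelated errors the observed covariances equal the true-score covariances, so only the own-variance terms attenuate.
True-score variance = [16.9²·0.63 + 21.2²·0.83 + 8.7²·0.86] + 576.851 = 618.063 + 576.851 = 1194.91.
Reliability = 1194.91 / 1387.59 = 0.861.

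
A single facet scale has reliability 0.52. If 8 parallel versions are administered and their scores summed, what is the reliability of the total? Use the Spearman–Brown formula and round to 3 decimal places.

0.897

ρ_k = kρ / (1 + (k−1)ρ) = 8·0.52 / (1 + 7·0.52) = 4.160 / 4.640 = 0.897.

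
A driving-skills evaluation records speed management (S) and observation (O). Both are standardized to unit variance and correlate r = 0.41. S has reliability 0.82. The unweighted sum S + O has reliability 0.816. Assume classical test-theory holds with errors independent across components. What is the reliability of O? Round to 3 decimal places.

Var(S+O) = 2 + 2·0.41 = 2.820.
True-score variance = ρ_S + ρ_O + 2·0.41, so 0.816 = (0.82 + ρ_O + 0.82) / 2.820.
ρ_O = 0.816·2.820 − 0.82 − 0.82 = 0.661.

0.661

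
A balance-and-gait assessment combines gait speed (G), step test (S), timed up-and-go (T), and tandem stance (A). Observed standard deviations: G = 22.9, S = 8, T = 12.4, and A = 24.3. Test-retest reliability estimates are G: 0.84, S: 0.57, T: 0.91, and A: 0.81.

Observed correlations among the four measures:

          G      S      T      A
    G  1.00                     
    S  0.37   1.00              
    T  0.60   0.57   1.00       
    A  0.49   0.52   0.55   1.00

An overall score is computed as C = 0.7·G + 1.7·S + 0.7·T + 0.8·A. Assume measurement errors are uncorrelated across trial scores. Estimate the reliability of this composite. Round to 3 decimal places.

0.906

Var(C) = 0.7²·22.9² + 1.7²·8² + 0.7²·12.4² + 0.8²·24.3² + 2·[1.19·22.9·8·0.37 + 0.49·22.9·12.4·0.60 + 0.56·22.9·24.3·0.49 + 1.19·8·12.4·0.57 + 1.36·8·24.3·0.52 + 0.56·12.4·24.3·0.55] = 895.177 + 1228.83 = 2124.01.
Because errors are independent across components, Cov(Tᵢ,Tⱼ) = Cov(Xᵢ,Xⱼ); the off-diagonal part of the true-score variance is the same as above.
True-score variance = [0.7²·22.9²·0.84 + 1.7²·8²·0.57 + 0.7²·12.4²·0.91 + 0.8²·24.3²·0.81] + 1228.83 = 695.946 + 1228.83 = 1924.78.
Reliability = 1924.78 / 2124.01 = 0.906.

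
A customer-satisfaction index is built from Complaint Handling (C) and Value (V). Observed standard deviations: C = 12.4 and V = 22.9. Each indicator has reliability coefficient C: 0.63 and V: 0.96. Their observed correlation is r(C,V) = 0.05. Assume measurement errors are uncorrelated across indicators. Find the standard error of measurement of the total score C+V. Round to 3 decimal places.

8.824

Var(total) = 678.17 + 28.396 = 706.566.
True-score variance = 600.302 + 28.396 = 628.698, so reliability = 0.8898.
Error variance = 706.566 − 628.698 = 77.8676; SEM = √77.8676 = 8.824.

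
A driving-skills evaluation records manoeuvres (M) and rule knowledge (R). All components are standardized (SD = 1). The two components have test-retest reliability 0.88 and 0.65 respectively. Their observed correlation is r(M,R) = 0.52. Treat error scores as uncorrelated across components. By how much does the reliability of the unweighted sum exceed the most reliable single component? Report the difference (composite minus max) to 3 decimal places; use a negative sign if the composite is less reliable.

-0.035

Var(sum) = 2 + 1.04 = 3.04; true-score variance = 1.53 + 1.04 = 2.57; composite reliability = 0.8454.
Max component reliability = 0.8800.
Difference = 0.8454 − 0.8800 = -0.035.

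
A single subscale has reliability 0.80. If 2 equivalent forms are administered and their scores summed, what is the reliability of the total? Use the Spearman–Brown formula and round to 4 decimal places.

ρ_k = kρ / (1 + (k−1)ρ) = 2·0.80 / (1 + 1·0.80) = 1.600 / 1.800 = 0.8889.

0.8889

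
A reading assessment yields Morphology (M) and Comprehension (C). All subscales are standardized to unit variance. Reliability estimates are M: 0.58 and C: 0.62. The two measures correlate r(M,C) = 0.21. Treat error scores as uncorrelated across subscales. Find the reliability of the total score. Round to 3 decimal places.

0.669

Var(M+C) = 2 + 2·[0.21] = 2 + 0.42 = 2.42.
Because errors are independent across components, Cov(Tᵢ,Tⱼ) = Cov(Xᵢ,Xⱼ); the off-diagonal part of the true-score variance is the same as above.
True-score variance = [0.58 + 0.62] + 0.42 = 1.2 + 0.42 = 1.62.
Reliability = 1.62 / 2.42 = 0.669.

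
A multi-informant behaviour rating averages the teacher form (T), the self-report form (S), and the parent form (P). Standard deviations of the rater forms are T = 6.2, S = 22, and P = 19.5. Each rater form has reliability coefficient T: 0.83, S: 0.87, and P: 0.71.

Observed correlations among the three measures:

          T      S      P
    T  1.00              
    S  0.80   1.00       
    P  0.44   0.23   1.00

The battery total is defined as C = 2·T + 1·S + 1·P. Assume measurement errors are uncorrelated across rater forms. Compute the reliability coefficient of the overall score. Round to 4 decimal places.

Var(C) = 2²·6.2² + 22² + 19.5² + 2·[2·6.2·22·0.80 + 2·6.2·19.5·0.44 + 22·19.5·0.23] = 1018.01 + 846.604 = 1864.61.
Under uncorrelated errors the observed covariances equal the true-score covariances, so only the own-variance terms attenuate.
True-score variance = [2²·6.2²·0.83 + 22²·0.87 + 19.5²·0.71] + 846.604 = 818.678 + 846.604 = 1665.28.
Reliability = 1665.28 / 1864.61 = 0.8931.

0.8931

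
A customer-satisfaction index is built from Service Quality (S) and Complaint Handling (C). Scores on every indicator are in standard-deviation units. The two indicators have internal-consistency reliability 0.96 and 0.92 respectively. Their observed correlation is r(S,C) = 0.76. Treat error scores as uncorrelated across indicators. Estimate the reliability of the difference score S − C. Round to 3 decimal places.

0.750

Var(S−C) = 1 + 1 − 2·0.76 = 2 − 1.52 = 0.48.
With uncorrelated errors the cross-covariances are all true-score covariance, so they carry over unchanged; only the diagonal terms shrink to ρᵢσᵢ².
True-score variance = [0.96 + 0.92] − 1.52 = 1.88 − 1.52 = 0.36.
Reliability = 0.36 / 0.48 = 0.750.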